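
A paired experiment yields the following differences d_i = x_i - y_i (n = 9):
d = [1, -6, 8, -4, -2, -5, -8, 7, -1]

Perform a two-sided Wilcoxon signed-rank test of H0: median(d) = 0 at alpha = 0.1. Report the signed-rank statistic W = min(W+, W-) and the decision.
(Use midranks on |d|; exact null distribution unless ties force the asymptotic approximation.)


Step 1: Drop any zero differences (none here) and take |d_i|.
|d| = [1, 6, 8, 4, 2, 5, 8, 7, 1]
Step 2: Midrank |d_i| (ties get averaged ranks).
ranks: |1|->1.5, |6|->6, |8|->8.5, |4|->4, |2|->3, |5|->5, |8|->8.5, |7|->7, |1|->1.5
Step 3: Attach original signs; sum ranks with positive sign and with negative sign.
W+ = 1.5 + 8.5 + 7 = 17
W- = 6 + 4 + 3 + 5 + 8.5 + 1.5 = 28
(Check: W+ + W- = 45 should equal n(n+1)/2 = 45.)
Step 4: Test statistic W = min(W+, W-) = 17.
Step 5: Ties in |d|, so use the tie-corrected normal approximation.
        E[W] = n(n+1)/4 = 9*10/4 = 22.5.
        Tie groups: |d|=1 (t=2), |d|=8 (t=2); sum(t^3 - t) = 12.
        Var[W] = n(n+1)(2n+1)/24 - sum(t^3-t)/48 = 1710/24 - 12/48 = 71.
        z = (W - E[W]) / sqrt(Var[W]) = (17 - 22.5) / 8.4261 = -0.6527.
        Two-sided p = 2*Phi(z) = 0.513930.
Step 6: alpha = 0.1. fail to reject H0.

W+ = 17, W- = 28, W = min = 17, p = 0.513930, fail to reject H0.


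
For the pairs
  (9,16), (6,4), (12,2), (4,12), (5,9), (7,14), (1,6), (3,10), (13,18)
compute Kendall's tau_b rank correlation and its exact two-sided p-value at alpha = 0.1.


Step 1: Enumerate the 36 unordered pairs (i,j) with i<j and classify each by sign(x_j-x_i) * sign(y_j-y_i).
  (1,2):dx=-3,dy=-12->C; (1,3):dx=+3,dy=-14->D; (1,4):dx=-5,dy=-4->C; (1,5):dx=-4,dy=-7->C
  (1,6):dx=-2,dy=-2->C; (1,7):dx=-8,dy=-10->C; (1,8):dx=-6,dy=-6->C; (1,9):dx=+4,dy=+2->C
  (2,3):dx=+6,dy=-2->D; (2,4):dx=-2,dy=+8->D; (2,5):dx=-1,dy=+5->D; (2,6):dx=+1,dy=+10->C
  (2,7):dx=-5,dy=+2->D; (2,8):dx=-3,dy=+6->D; (2,9):dx=+7,dy=+14->C; (3,4):dx=-8,dy=+10->D
  (3,5):dx=-7,dy=+7->D; (3,6):dx=-5,dy=+12->D; (3,7):dx=-11,dy=+4->D; (3,8):dx=-9,dy=+8->D
  (3,9):dx=+1,dy=+16->C; (4,5):dx=+1,dy=-3->D; (4,6):dx=+3,dy=+2->C; (4,7):dx=-3,dy=-6->C
  (4,8):dx=-1,dy=-2->C; (4,9):dx=+9,dy=+6->C; (5,6):dx=+2,dy=+5->C; (5,7):dx=-4,dy=-3->C
  (5,8):dx=-2,dy=+1->D; (5,9):dx=+8,dy=+9->C; (6,7):dx=-6,dy=-8->C; (6,8):dx=-4,dy=-4->C
  (6,9):dx=+6,dy=+4->C; (7,8):dx=+2,dy=+4->C; (7,9):dx=+12,dy=+12->C; (8,9):dx=+10,dy=+8->C
Step 2: C = 23, D = 13, total pairs = 36.
Step 3: tau = (C - D)/(n(n-1)/2) = (23 - 13)/36 = 0.277778.
Step 4: Exact two-sided p-value (enumerate n! = 362880 permutations of y under H0): p = 0.358488.
Step 5: alpha = 0.1. fail to reject H0.

tau_b = 0.2778 (C=23, D=13), p = 0.358488, fail to reject H0.


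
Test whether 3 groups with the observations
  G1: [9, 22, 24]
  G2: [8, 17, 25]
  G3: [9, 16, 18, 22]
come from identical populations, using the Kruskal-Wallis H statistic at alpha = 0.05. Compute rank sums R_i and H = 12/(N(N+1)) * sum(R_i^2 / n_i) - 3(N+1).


Step 1: Combine all N = 10 observations and assign midranks.
sorted (value, group, rank): (8,G2,1), (9,G1,2.5), (9,G3,2.5), (16,G3,4), (17,G2,5), (18,G3,6), (22,G1,7.5), (22,G3,7.5), (24,G1,9), (25,G2,10)
Step 2: Sum ranks within each group.
R_1 = 19 (n_1 = 3)
R_2 = 16 (n_2 = 3)
R_3 = 20 (n_3 = 4)
Step 3: H = 12/(N(N+1)) * sum(R_i^2/n_i) - 3(N+1)
     = 12/(10*11) * (19^2/3 + 16^2/3 + 20^2/4) - 3*11
     = 0.109091 * 305.667 - 33
     = 0.345455.
Step 4: Ties present; correction factor C = 1 - 12/(10^3 - 10) = 0.987879. Corrected H = 0.345455 / 0.987879 = 0.349693.
Step 5: Under H0, H ~ chi^2(2); p-value = 0.839586.
Step 6: alpha = 0.05. fail to reject H0.

H = 0.3497, df = 2, p = 0.839586, fail to reject H0.


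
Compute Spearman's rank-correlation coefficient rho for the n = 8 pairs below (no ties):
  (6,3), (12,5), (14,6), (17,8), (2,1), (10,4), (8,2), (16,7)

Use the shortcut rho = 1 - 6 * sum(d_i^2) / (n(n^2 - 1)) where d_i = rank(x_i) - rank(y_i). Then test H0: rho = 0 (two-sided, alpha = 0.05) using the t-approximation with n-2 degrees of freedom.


Step 1: Rank x and y separately (midranks; no ties here).
rank(x): 6->2, 12->5, 14->6, 17->8, 2->1, 10->4, 8->3, 16->7
rank(y): 3->3, 5->5, 6->6, 8->8, 1->1, 4->4, 2->2, 7->7
Step 2: d_i = R_x(i) - R_y(i); compute d_i^2.
  (2-3)^2=1, (5-5)^2=0, (6-6)^2=0, (8-8)^2=0, (1-1)^2=0, (4-4)^2=0, (3-2)^2=1, (7-7)^2=0
sum(d^2) = 2.
Step 3: rho = 1 - 6*2 / (8*(8^2 - 1)) = 1 - 12/504 = 0.976190.
Step 4: Under H0, t = rho * sqrt((n-2)/(1-rho^2)) = 11.0235 ~ t(6).
Step 5: Two-sided p-value from the t-distribution with 6 df = 0.000033.
Step 6: alpha = 0.05. reject H0.

rho = 0.9762, p = 0.000033, reject H0 at alpha = 0.05.


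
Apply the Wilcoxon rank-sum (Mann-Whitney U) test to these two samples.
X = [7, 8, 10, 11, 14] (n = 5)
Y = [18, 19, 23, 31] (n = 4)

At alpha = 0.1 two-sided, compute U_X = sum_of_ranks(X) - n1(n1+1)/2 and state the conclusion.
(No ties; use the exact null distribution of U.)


Step 1: Combine and sort all 9 observations; assign midranks.
sorted (value, group): (7,X), (8,X), (10,X), (11,X), (14,X), (18,Y), (19,Y), (23,Y), (31,Y)
ranks: 7->1, 8->2, 10->3, 11->4, 14->5, 18->6, 19->7, 23->8, 31->9
Step 2: Rank sum for X: R1 = 1 + 2 + 3 + 4 + 5 = 15.
Step 3: U_X = R1 - n1(n1+1)/2 = 15 - 5*6/2 = 15 - 15 = 0.
       U_Y = n1*n2 - U_X = 20 - 0 = 20.
Step 4: No ties, so the exact null distribution of U (based on enumerating the C(9,5) = 126 equally likely rank assignments) gives the two-sided p-value.
Step 5: p-value = 0.015873; compare to alpha = 0.1. reject H0.

U_X = 0, p = 0.015873, reject H0 at alpha = 0.1.


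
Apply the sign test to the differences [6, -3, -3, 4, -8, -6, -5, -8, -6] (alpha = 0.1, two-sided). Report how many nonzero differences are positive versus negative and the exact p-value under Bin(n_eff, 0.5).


Step 1: Discard zero differences. Original n = 9; n_eff = number of nonzero differences = 9.
Nonzero differences (with sign): +6, -3, -3, +4, -8, -6, -5, -8, -6
Step 2: Count signs: positive = 2, negative = 7.
Step 3: Under H0: P(positive) = 0.5, so the number of positives S ~ Bin(9, 0.5).
Step 4: Two-sided exact p-value = sum of Bin(9,0.5) probabilities at or below the observed probability = 0.179688.
Step 5: alpha = 0.1. fail to reject H0.

n_eff = 9, pos = 2, neg = 7, p = 0.179688, fail to reject H0.


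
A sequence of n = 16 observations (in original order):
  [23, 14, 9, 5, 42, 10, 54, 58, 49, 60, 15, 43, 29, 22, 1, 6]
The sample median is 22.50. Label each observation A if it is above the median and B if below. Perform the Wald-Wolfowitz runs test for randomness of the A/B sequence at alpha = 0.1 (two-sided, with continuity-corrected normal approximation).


Step 1: Compute median = 22.50; label A = above, B = below.
Labels in order: ABBBABAAAABAABBB  (n_A = 8, n_B = 8)
Step 2: Count runs R = 8.
Step 3: Under H0 (random ordering), E[R] = 2*n_A*n_B/(n_A+n_B) + 1 = 2*8*8/16 + 1 = 9.0000.
        Var[R] = 2*n_A*n_B*(2*n_A*n_B - n_A - n_B) / ((n_A+n_B)^2 * (n_A+n_B-1)) = 14336/3840 = 3.7333.
        SD[R] = 1.9322.
Step 4: Continuity-corrected z = (R + 0.5 - E[R]) / SD[R] = (8 + 0.5 - 9.0000) / 1.9322 = -0.2588.
Step 5: Two-sided p-value via normal approximation = 2*(1 - Phi(|z|)) = 0.795809.
Step 6: alpha = 0.1. fail to reject H0.

R = 8, z = -0.2588, p = 0.795809, fail to reject H0.


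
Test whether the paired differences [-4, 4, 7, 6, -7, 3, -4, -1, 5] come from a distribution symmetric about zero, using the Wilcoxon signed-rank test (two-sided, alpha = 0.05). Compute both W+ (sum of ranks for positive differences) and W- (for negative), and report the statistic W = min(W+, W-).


Step 1: Drop any zero differences (none here) and take |d_i|.
|d| = [4, 4, 7, 6, 7, 3, 4, 1, 5]
Step 2: Midrank |d_i| (ties get averaged ranks).
ranks: |4|->4, |4|->4, |7|->8.5, |6|->7, |7|->8.5, |3|->2, |4|->4, |1|->1, |5|->6
Step 3: Attach original signs; sum ranks with positive sign and with negative sign.
W+ = 4 + 8.5 + 7 + 2 + 6 = 27.5
W- = 4 + 8.5 + 4 + 1 = 17.5
(Check: W+ + W- = 45 should equal n(n+1)/2 = 45.)
Step 4: Test statistic W = min(W+, W-) = 17.5.
Step 5: Ties in |d|, so use the tie-corrected normal approximation.
        E[W] = n(n+1)/4 = 9*10/4 = 22.5.
        Tie groups: |d|=4 (t=3), |d|=7 (t=2); sum(t^3 - t) = 30.
        Var[W] = n(n+1)(2n+1)/24 - sum(t^3-t)/48 = 1710/24 - 30/48 = 70.625.
        z = (W - E[W]) / sqrt(Var[W]) = (17.5 - 22.5) / 8.4039 = -0.5950.
        Two-sided p = 2*Phi(z) = 0.551867.
Step 6: alpha = 0.05. fail to reject H0.

W+ = 27.5, W- = 17.5, W = min = 17.5, p = 0.551867, fail to reject H0.


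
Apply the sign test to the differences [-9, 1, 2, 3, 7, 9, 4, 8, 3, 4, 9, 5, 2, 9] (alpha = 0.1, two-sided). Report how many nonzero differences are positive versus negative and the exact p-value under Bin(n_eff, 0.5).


Step 1: Discard zero differences. Original n = 14; n_eff = number of nonzero differences = 14.
Nonzero differences (with sign): -9, +1, +2, +3, +7, +9, +4, +8, +3, +4, +9, +5, +2, +9
Step 2: Count signs: positive = 13, negative = 1.
Step 3: Under H0: P(positive) = 0.5, so the number of positives S ~ Bin(14, 0.5).
Step 4: Two-sided exact p-value = sum of Bin(14,0.5) probabilities at or below the observed probability = 0.001831.
Step 5: alpha = 0.1. reject H0.

n_eff = 14, pos = 13, neg = 1, p = 0.001831, reject H0.


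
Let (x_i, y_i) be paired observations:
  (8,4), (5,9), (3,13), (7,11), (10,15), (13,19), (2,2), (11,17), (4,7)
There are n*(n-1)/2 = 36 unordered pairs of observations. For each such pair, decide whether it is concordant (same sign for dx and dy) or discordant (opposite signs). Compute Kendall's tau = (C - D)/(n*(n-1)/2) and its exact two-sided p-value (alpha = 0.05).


Step 1: Enumerate the 36 unordered pairs (i,j) with i<j and classify each by sign(x_j-x_i) * sign(y_j-y_i).
  (1,2):dx=-3,dy=+5->D; (1,3):dx=-5,dy=+9->D; (1,4):dx=-1,dy=+7->D; (1,5):dx=+2,dy=+11->C
  (1,6):dx=+5,dy=+15->C; (1,7):dx=-6,dy=-2->C; (1,8):dx=+3,dy=+13->C; (1,9):dx=-4,dy=+3->D
  (2,3):dx=-2,dy=+4->D; (2,4):dx=+2,dy=+2->C; (2,5):dx=+5,dy=+6->C; (2,6):dx=+8,dy=+10->C
  (2,7):dx=-3,dy=-7->C; (2,8):dx=+6,dy=+8->C; (2,9):dx=-1,dy=-2->C; (3,4):dx=+4,dy=-2->D
  (3,5):dx=+7,dy=+2->C; (3,6):dx=+10,dy=+6->C; (3,7):dx=-1,dy=-11->C; (3,8):dx=+8,dy=+4->C
  (3,9):dx=+1,dy=-6->D; (4,5):dx=+3,dy=+4->C; (4,6):dx=+6,dy=+8->C; (4,7):dx=-5,dy=-9->C
  (4,8):dx=+4,dy=+6->C; (4,9):dx=-3,dy=-4->C; (5,6):dx=+3,dy=+4->C; (5,7):dx=-8,dy=-13->C
  (5,8):dx=+1,dy=+2->C; (5,9):dx=-6,dy=-8->C; (6,7):dx=-11,dy=-17->C; (6,8):dx=-2,dy=-2->C
  (6,9):dx=-9,dy=-12->C; (7,8):dx=+9,dy=+15->C; (7,9):dx=+2,dy=+5->C; (8,9):dx=-7,dy=-10->C
Step 2: C = 29, D = 7, total pairs = 36.
Step 3: tau = (C - D)/(n(n-1)/2) = (29 - 7)/36 = 0.611111.
Step 4: Exact two-sided p-value (enumerate n! = 362880 permutations of y under H0): p = 0.024741.
Step 5: alpha = 0.05. reject H0.

tau_b = 0.6111 (C=29, D=7), p = 0.024741, reject H0.


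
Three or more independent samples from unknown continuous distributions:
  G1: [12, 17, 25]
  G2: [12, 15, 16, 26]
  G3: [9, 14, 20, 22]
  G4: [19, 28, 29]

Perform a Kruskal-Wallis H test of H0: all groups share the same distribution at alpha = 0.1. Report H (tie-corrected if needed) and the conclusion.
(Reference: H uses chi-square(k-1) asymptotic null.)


Step 1: Combine all N = 14 observations and assign midranks.
sorted (value, group, rank): (9,G3,1), (12,G1,2.5), (12,G2,2.5), (14,G3,4), (15,G2,5), (16,G2,6), (17,G1,7), (19,G4,8), (20,G3,9), (22,G3,10), (25,G1,11), (26,G2,12), (28,G4,13), (29,G4,14)
Step 2: Sum ranks within each group.
R_1 = 20.5 (n_1 = 3)
R_2 = 25.5 (n_2 = 4)
R_3 = 24 (n_3 = 4)
R_4 = 35 (n_4 = 3)
Step 3: H = 12/(N(N+1)) * sum(R_i^2/n_i) - 3(N+1)
     = 12/(14*15) * (20.5^2/3 + 25.5^2/4 + 24^2/4 + 35^2/3) - 3*15
     = 0.057143 * 854.979 - 45
     = 3.855952.
Step 4: Ties present; correction factor C = 1 - 6/(14^3 - 14) = 0.997802. Corrected H = 3.855952 / 0.997802 = 3.864446.
Step 5: Under H0, H ~ chi^2(3); p-value = 0.276478.
Step 6: alpha = 0.1. fail to reject H0.

H = 3.8644, df = 3, p = 0.276478, fail to reject H0.


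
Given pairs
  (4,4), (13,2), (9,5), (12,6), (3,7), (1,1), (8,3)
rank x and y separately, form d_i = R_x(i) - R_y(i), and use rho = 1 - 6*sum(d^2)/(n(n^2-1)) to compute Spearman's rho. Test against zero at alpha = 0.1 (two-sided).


Step 1: Rank x and y separately (midranks; no ties here).
rank(x): 4->3, 13->7, 9->5, 12->6, 3->2, 1->1, 8->4
rank(y): 4->4, 2->2, 5->5, 6->6, 7->7, 1->1, 3->3
Step 2: d_i = R_x(i) - R_y(i); compute d_i^2.
  (3-4)^2=1, (7-2)^2=25, (5-5)^2=0, (6-6)^2=0, (2-7)^2=25, (1-1)^2=0, (4-3)^2=1
sum(d^2) = 52.
Step 3: rho = 1 - 6*52 / (7*(7^2 - 1)) = 1 - 312/336 = 0.071429.
Step 4: Under H0, t = rho * sqrt((n-2)/(1-rho^2)) = 0.1601 ~ t(5).
Step 5: Two-sided p-value from the t-distribution with 5 df = 0.879048.
Step 6: alpha = 0.1. fail to reject H0.

rho = 0.0714, p = 0.879048, fail to reject H0 at alpha = 0.1.


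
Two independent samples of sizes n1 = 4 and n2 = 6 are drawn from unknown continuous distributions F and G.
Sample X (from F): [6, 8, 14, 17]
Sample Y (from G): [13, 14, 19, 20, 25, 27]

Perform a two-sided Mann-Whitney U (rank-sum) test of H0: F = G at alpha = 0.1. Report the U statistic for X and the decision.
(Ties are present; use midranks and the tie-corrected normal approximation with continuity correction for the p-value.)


Step 1: Combine and sort all 10 observations; assign midranks.
sorted (value, group): (6,X), (8,X), (13,Y), (14,X), (14,Y), (17,X), (19,Y), (20,Y), (25,Y), (27,Y)
ranks: 6->1, 8->2, 13->3, 14->4.5, 14->4.5, 17->6, 19->7, 20->8, 25->9, 27->10
Step 2: Rank sum for X: R1 = 1 + 2 + 4.5 + 6 = 13.5.
Step 3: U_X = R1 - n1(n1+1)/2 = 13.5 - 4*5/2 = 13.5 - 10 = 3.5.
       U_Y = n1*n2 - U_X = 24 - 3.5 = 20.5.
Step 4: Ties are present, so use the tie-corrected normal approximation (with continuity correction) for the p-value.
Step 5: p-value = 0.087118; compare to alpha = 0.1. reject H0.

U_X = 3.5, p = 0.087118, reject H0 at alpha = 0.1.


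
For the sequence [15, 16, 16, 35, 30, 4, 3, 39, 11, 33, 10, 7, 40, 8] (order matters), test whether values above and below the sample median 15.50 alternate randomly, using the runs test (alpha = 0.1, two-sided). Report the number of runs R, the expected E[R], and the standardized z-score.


Step 1: Compute median = 15.50; label A = above, B = below.
Labels in order: BAAAABBABABBAB  (n_A = 7, n_B = 7)
Step 2: Count runs R = 9.
Step 3: Under H0 (random ordering), E[R] = 2*n_A*n_B/(n_A+n_B) + 1 = 2*7*7/14 + 1 = 8.0000.
        Var[R] = 2*n_A*n_B*(2*n_A*n_B - n_A - n_B) / ((n_A+n_B)^2 * (n_A+n_B-1)) = 8232/2548 = 3.2308.
        SD[R] = 1.7974.
Step 4: Continuity-corrected z = (R - 0.5 - E[R]) / SD[R] = (9 - 0.5 - 8.0000) / 1.7974 = 0.2782.
Step 5: Two-sided p-value via normal approximation = 2*(1 - Phi(|z|)) = 0.780879.
Step 6: alpha = 0.1. fail to reject H0.

R = 9, z = 0.2782, p = 0.780879, fail to reject H0.


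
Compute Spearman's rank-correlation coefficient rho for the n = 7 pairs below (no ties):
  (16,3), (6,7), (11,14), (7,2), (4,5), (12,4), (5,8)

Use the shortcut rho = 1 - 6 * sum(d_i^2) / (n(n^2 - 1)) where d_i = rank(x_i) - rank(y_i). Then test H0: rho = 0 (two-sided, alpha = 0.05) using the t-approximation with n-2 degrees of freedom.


Step 1: Rank x and y separately (midranks; no ties here).
rank(x): 16->7, 6->3, 11->5, 7->4, 4->1, 12->6, 5->2
rank(y): 3->2, 7->5, 14->7, 2->1, 5->4, 4->3, 8->6
Step 2: d_i = R_x(i) - R_y(i); compute d_i^2.
  (7-2)^2=25, (3-5)^2=4, (5-7)^2=4, (4-1)^2=9, (1-4)^2=9, (6-3)^2=9, (2-6)^2=16
sum(d^2) = 76.
Step 3: rho = 1 - 6*76 / (7*(7^2 - 1)) = 1 - 456/336 = -0.357143.
Step 4: Under H0, t = rho * sqrt((n-2)/(1-rho^2)) = -0.8550 ~ t(5).
Step 5: Two-sided p-value from the t-distribution with 5 df = 0.431611.
Step 6: alpha = 0.05. fail to reject H0.

rho = -0.3571, p = 0.431611, fail to reject H0 at alpha = 0.05.


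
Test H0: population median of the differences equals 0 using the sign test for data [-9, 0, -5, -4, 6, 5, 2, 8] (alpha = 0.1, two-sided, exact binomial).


Step 1: Discard zero differences. Original n = 8; n_eff = number of nonzero differences = 7.
Nonzero differences (with sign): -9, -5, -4, +6, +5, +2, +8
Step 2: Count signs: positive = 4, negative = 3.
Step 3: Under H0: P(positive) = 0.5, so the number of positives S ~ Bin(7, 0.5).
Step 4: Two-sided exact p-value = sum of Bin(7,0.5) probabilities at or below the observed probability = 1.000000.
Step 5: alpha = 0.1. fail to reject H0.

n_eff = 7, pos = 4, neg = 3, p = 1.000000, fail to reject H0.


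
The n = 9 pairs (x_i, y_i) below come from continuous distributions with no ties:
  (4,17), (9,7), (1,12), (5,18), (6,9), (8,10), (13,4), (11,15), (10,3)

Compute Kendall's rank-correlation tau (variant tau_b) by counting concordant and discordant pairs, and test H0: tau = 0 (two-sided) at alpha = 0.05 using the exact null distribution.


Step 1: Enumerate the 36 unordered pairs (i,j) with i<j and classify each by sign(x_j-x_i) * sign(y_j-y_i).
  (1,2):dx=+5,dy=-10->D; (1,3):dx=-3,dy=-5->C; (1,4):dx=+1,dy=+1->C; (1,5):dx=+2,dy=-8->D
  (1,6):dx=+4,dy=-7->D; (1,7):dx=+9,dy=-13->D; (1,8):dx=+7,dy=-2->D; (1,9):dx=+6,dy=-14->D
  (2,3):dx=-8,dy=+5->D; (2,4):dx=-4,dy=+11->D; (2,5):dx=-3,dy=+2->D; (2,6):dx=-1,dy=+3->D
  (2,7):dx=+4,dy=-3->D; (2,8):dx=+2,dy=+8->C; (2,9):dx=+1,dy=-4->D; (3,4):dx=+4,dy=+6->C
  (3,5):dx=+5,dy=-3->D; (3,6):dx=+7,dy=-2->D; (3,7):dx=+12,dy=-8->D; (3,8):dx=+10,dy=+3->C
  (3,9):dx=+9,dy=-9->D; (4,5):dx=+1,dy=-9->D; (4,6):dx=+3,dy=-8->D; (4,7):dx=+8,dy=-14->D
  (4,8):dx=+6,dy=-3->D; (4,9):dx=+5,dy=-15->D; (5,6):dx=+2,dy=+1->C; (5,7):dx=+7,dy=-5->D
  (5,8):dx=+5,dy=+6->C; (5,9):dx=+4,dy=-6->D; (6,7):dx=+5,dy=-6->D; (6,8):dx=+3,dy=+5->C
  (6,9):dx=+2,dy=-7->D; (7,8):dx=-2,dy=+11->D; (7,9):dx=-3,dy=-1->C; (8,9):dx=-1,dy=-12->C
Step 2: C = 10, D = 26, total pairs = 36.
Step 3: tau = (C - D)/(n(n-1)/2) = (10 - 26)/36 = -0.444444.
Step 4: Exact two-sided p-value (enumerate n! = 362880 permutations of y under H0): p = 0.119439.
Step 5: alpha = 0.05. fail to reject H0.

tau_b = -0.4444 (C=10, D=26), p = 0.119439, fail to reject H0.


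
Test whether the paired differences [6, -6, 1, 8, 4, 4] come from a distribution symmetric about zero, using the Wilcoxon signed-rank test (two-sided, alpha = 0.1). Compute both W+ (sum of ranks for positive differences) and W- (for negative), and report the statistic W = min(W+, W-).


Step 1: Drop any zero differences (none here) and take |d_i|.
|d| = [6, 6, 1, 8, 4, 4]
Step 2: Midrank |d_i| (ties get averaged ranks).
ranks: |6|->4.5, |6|->4.5, |1|->1, |8|->6, |4|->2.5, |4|->2.5
Step 3: Attach original signs; sum ranks with positive sign and with negative sign.
W+ = 4.5 + 1 + 6 + 2.5 + 2.5 = 16.5
W- = 4.5 = 4.5
(Check: W+ + W- = 21 should equal n(n+1)/2 = 21.)
Step 4: Test statistic W = min(W+, W-) = 4.5.
Step 5: Ties in |d|, so use the tie-corrected normal approximation.
        E[W] = n(n+1)/4 = 6*7/4 = 10.5.
        Tie groups: |d|=4 (t=2), |d|=6 (t=2); sum(t^3 - t) = 12.
        Var[W] = n(n+1)(2n+1)/24 - sum(t^3-t)/48 = 546/24 - 12/48 = 22.5.
        z = (W - E[W]) / sqrt(Var[W]) = (4.5 - 10.5) / 4.7434 = -1.2649.
        Two-sided p = 2*Phi(z) = 0.205903.
Step 6: alpha = 0.1. fail to reject H0.

W+ = 16.5, W- = 4.5, W = min = 4.5, p = 0.205903, fail to reject H0.


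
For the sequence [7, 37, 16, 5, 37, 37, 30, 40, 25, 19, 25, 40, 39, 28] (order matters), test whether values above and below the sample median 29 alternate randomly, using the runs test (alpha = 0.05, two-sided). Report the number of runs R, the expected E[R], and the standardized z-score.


Step 1: Compute median = 29; label A = above, B = below.
Labels in order: BABBAAAABBBAAB  (n_A = 7, n_B = 7)
Step 2: Count runs R = 7.
Step 3: Under H0 (random ordering), E[R] = 2*n_A*n_B/(n_A+n_B) + 1 = 2*7*7/14 + 1 = 8.0000.
        Var[R] = 2*n_A*n_B*(2*n_A*n_B - n_A - n_B) / ((n_A+n_B)^2 * (n_A+n_B-1)) = 8232/2548 = 3.2308.
        SD[R] = 1.7974.
Step 4: Continuity-corrected z = (R + 0.5 - E[R]) / SD[R] = (7 + 0.5 - 8.0000) / 1.7974 = -0.2782.
Step 5: Two-sided p-value via normal approximation = 2*(1 - Phi(|z|)) = 0.780879.
Step 6: alpha = 0.05. fail to reject H0.

R = 7, z = -0.2782, p = 0.780879, fail to reject H0.


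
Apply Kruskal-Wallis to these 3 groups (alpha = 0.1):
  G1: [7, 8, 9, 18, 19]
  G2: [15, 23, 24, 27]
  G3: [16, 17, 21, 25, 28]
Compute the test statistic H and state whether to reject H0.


Step 1: Combine all N = 14 observations and assign midranks.
sorted (value, group, rank): (7,G1,1), (8,G1,2), (9,G1,3), (15,G2,4), (16,G3,5), (17,G3,6), (18,G1,7), (19,G1,8), (21,G3,9), (23,G2,10), (24,G2,11), (25,G3,12), (27,G2,13), (28,G3,14)
Step 2: Sum ranks within each group.
R_1 = 21 (n_1 = 5)
R_2 = 38 (n_2 = 4)
R_3 = 46 (n_3 = 5)
Step 3: H = 12/(N(N+1)) * sum(R_i^2/n_i) - 3(N+1)
     = 12/(14*15) * (21^2/5 + 38^2/4 + 46^2/5) - 3*15
     = 0.057143 * 872.4 - 45
     = 4.851429.
Step 4: No ties, so H is used without correction.
Step 5: Under H0, H ~ chi^2(2); p-value = 0.088415.
Step 6: alpha = 0.1. reject H0.

H = 4.8514, df = 2, p = 0.088415, reject H0.


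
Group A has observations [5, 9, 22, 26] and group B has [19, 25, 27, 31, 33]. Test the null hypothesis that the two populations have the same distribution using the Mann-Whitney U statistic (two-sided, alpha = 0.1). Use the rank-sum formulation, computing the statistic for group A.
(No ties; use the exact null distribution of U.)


Step 1: Combine and sort all 9 observations; assign midranks.
sorted (value, group): (5,X), (9,X), (19,Y), (22,X), (25,Y), (26,X), (27,Y), (31,Y), (33,Y)
ranks: 5->1, 9->2, 19->3, 22->4, 25->5, 26->6, 27->7, 31->8, 33->9
Step 2: Rank sum for X: R1 = 1 + 2 + 4 + 6 = 13.
Step 3: U_X = R1 - n1(n1+1)/2 = 13 - 4*5/2 = 13 - 10 = 3.
       U_Y = n1*n2 - U_X = 20 - 3 = 17.
Step 4: No ties, so the exact null distribution of U (based on enumerating the C(9,4) = 126 equally likely rank assignments) gives the two-sided p-value.
Step 5: p-value = 0.111111; compare to alpha = 0.1. fail to reject H0.

U_X = 3, p = 0.111111, fail to reject H0 at alpha = 0.1.


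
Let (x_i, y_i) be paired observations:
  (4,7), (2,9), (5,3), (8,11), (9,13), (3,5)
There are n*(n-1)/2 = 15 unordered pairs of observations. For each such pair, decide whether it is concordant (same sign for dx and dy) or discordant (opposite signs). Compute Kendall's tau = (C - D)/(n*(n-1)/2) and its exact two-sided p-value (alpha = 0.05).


Step 1: Enumerate the 15 unordered pairs (i,j) with i<j and classify each by sign(x_j-x_i) * sign(y_j-y_i).
  (1,2):dx=-2,dy=+2->D; (1,3):dx=+1,dy=-4->D; (1,4):dx=+4,dy=+4->C; (1,5):dx=+5,dy=+6->C
  (1,6):dx=-1,dy=-2->C; (2,3):dx=+3,dy=-6->D; (2,4):dx=+6,dy=+2->C; (2,5):dx=+7,dy=+4->C
  (2,6):dx=+1,dy=-4->D; (3,4):dx=+3,dy=+8->C; (3,5):dx=+4,dy=+10->C; (3,6):dx=-2,dy=+2->D
  (4,5):dx=+1,dy=+2->C; (4,6):dx=-5,dy=-6->C; (5,6):dx=-6,dy=-8->C
Step 2: C = 10, D = 5, total pairs = 15.
Step 3: tau = (C - D)/(n(n-1)/2) = (10 - 5)/15 = 0.333333.
Step 4: Exact two-sided p-value (enumerate n! = 720 permutations of y under H0): p = 0.469444.
Step 5: alpha = 0.05. fail to reject H0.

tau_b = 0.3333 (C=10, D=5), p = 0.469444, fail to reject H0.


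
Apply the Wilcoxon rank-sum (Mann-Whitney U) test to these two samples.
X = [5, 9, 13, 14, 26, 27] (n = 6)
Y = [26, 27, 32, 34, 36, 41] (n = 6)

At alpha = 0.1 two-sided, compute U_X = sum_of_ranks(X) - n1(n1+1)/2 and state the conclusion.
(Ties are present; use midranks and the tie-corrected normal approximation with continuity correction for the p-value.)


Step 1: Combine and sort all 12 observations; assign midranks.
sorted (value, group): (5,X), (9,X), (13,X), (14,X), (26,X), (26,Y), (27,X), (27,Y), (32,Y), (34,Y), (36,Y), (41,Y)
ranks: 5->1, 9->2, 13->3, 14->4, 26->5.5, 26->5.5, 27->7.5, 27->7.5, 32->9, 34->10, 36->11, 41->12
Step 2: Rank sum for X: R1 = 1 + 2 + 3 + 4 + 5.5 + 7.5 = 23.
Step 3: U_X = R1 - n1(n1+1)/2 = 23 - 6*7/2 = 23 - 21 = 2.
       U_Y = n1*n2 - U_X = 36 - 2 = 34.
Step 4: Ties are present, so use the tie-corrected normal approximation (with continuity correction) for the p-value.
Step 5: p-value = 0.012749; compare to alpha = 0.1. reject H0.

U_X = 2, p = 0.012749, reject H0 at alpha = 0.1.


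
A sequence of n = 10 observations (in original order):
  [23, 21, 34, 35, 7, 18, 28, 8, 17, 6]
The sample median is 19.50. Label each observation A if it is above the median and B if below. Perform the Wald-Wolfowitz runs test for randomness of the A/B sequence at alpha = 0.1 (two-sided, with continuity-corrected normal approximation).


Step 1: Compute median = 19.50; label A = above, B = below.
Labels in order: AAAABBABBB  (n_A = 5, n_B = 5)
Step 2: Count runs R = 4.
Step 3: Under H0 (random ordering), E[R] = 2*n_A*n_B/(n_A+n_B) + 1 = 2*5*5/10 + 1 = 6.0000.
        Var[R] = 2*n_A*n_B*(2*n_A*n_B - n_A - n_B) / ((n_A+n_B)^2 * (n_A+n_B-1)) = 2000/900 = 2.2222.
        SD[R] = 1.4907.
Step 4: Continuity-corrected z = (R + 0.5 - E[R]) / SD[R] = (4 + 0.5 - 6.0000) / 1.4907 = -1.0062.
Step 5: Two-sided p-value via normal approximation = 2*(1 - Phi(|z|)) = 0.314305.
Step 6: alpha = 0.1. fail to reject H0.

R = 4, z = -1.0062, p = 0.314305, fail to reject H0.


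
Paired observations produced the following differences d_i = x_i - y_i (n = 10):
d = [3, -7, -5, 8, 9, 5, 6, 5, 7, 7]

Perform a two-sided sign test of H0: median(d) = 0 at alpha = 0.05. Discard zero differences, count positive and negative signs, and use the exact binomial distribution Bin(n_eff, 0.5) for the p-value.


Step 1: Discard zero differences. Original n = 10; n_eff = number of nonzero differences = 10.
Nonzero differences (with sign): +3, -7, -5, +8, +9, +5, +6, +5, +7, +7
Step 2: Count signs: positive = 8, negative = 2.
Step 3: Under H0: P(positive) = 0.5, so the number of positives S ~ Bin(10, 0.5).
Step 4: Two-sided exact p-value = sum of Bin(10,0.5) probabilities at or below the observed probability = 0.109375.
Step 5: alpha = 0.05. fail to reject H0.

n_eff = 10, pos = 8, neg = 2, p = 0.109375, fail to reject H0.


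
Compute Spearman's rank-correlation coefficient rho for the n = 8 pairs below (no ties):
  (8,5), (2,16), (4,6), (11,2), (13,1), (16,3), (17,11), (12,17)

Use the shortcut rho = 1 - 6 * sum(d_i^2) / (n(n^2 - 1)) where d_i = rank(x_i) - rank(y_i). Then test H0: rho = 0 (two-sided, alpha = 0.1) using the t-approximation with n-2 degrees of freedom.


Step 1: Rank x and y separately (midranks; no ties here).
rank(x): 8->3, 2->1, 4->2, 11->4, 13->6, 16->7, 17->8, 12->5
rank(y): 5->4, 16->7, 6->5, 2->2, 1->1, 3->3, 11->6, 17->8
Step 2: d_i = R_x(i) - R_y(i); compute d_i^2.
  (3-4)^2=1, (1-7)^2=36, (2-5)^2=9, (4-2)^2=4, (6-1)^2=25, (7-3)^2=16, (8-6)^2=4, (5-8)^2=9
sum(d^2) = 104.
Step 3: rho = 1 - 6*104 / (8*(8^2 - 1)) = 1 - 624/504 = -0.238095.
Step 4: Under H0, t = rho * sqrt((n-2)/(1-rho^2)) = -0.6005 ~ t(6).
Step 5: Two-sided p-value from the t-distribution with 6 df = 0.570156.
Step 6: alpha = 0.1. fail to reject H0.

rho = -0.2381, p = 0.570156, fail to reject H0 at alpha = 0.1.


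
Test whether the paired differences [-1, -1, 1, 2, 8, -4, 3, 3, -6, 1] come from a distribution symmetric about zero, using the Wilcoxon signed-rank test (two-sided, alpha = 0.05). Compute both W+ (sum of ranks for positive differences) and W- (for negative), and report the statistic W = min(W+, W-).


Step 1: Drop any zero differences (none here) and take |d_i|.
|d| = [1, 1, 1, 2, 8, 4, 3, 3, 6, 1]
Step 2: Midrank |d_i| (ties get averaged ranks).
ranks: |1|->2.5, |1|->2.5, |1|->2.5, |2|->5, |8|->10, |4|->8, |3|->6.5, |3|->6.5, |6|->9, |1|->2.5
Step 3: Attach original signs; sum ranks with positive sign and with negative sign.
W+ = 2.5 + 5 + 10 + 6.5 + 6.5 + 2.5 = 33
W- = 2.5 + 2.5 + 8 + 9 = 22
(Check: W+ + W- = 55 should equal n(n+1)/2 = 55.)
Step 4: Test statistic W = min(W+, W-) = 22.
Step 5: Ties in |d|, so use the tie-corrected normal approximation.
        E[W] = n(n+1)/4 = 10*11/4 = 27.5.
        Tie groups: |d|=1 (t=4), |d|=3 (t=2); sum(t^3 - t) = 66.
        Var[W] = n(n+1)(2n+1)/24 - sum(t^3-t)/48 = 2310/24 - 66/48 = 94.875.
        z = (W - E[W]) / sqrt(Var[W]) = (22 - 27.5) / 9.7404 = -0.5647.
        Two-sided p = 2*Phi(z) = 0.572305.
Step 6: alpha = 0.05. fail to reject H0.

W+ = 33, W- = 22, W = min = 22, p = 0.572305, fail to reject H0.


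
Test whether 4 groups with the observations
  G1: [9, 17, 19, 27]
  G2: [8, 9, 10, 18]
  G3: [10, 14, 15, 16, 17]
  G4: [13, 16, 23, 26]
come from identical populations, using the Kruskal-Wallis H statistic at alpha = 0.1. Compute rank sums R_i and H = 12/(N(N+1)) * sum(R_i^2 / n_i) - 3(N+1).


Step 1: Combine all N = 17 observations and assign midranks.
sorted (value, group, rank): (8,G2,1), (9,G1,2.5), (9,G2,2.5), (10,G2,4.5), (10,G3,4.5), (13,G4,6), (14,G3,7), (15,G3,8), (16,G3,9.5), (16,G4,9.5), (17,G1,11.5), (17,G3,11.5), (18,G2,13), (19,G1,14), (23,G4,15), (26,G4,16), (27,G1,17)
Step 2: Sum ranks within each group.
R_1 = 45 (n_1 = 4)
R_2 = 21 (n_2 = 4)
R_3 = 40.5 (n_3 = 5)
R_4 = 46.5 (n_4 = 4)
Step 3: H = 12/(N(N+1)) * sum(R_i^2/n_i) - 3(N+1)
     = 12/(17*18) * (45^2/4 + 21^2/4 + 40.5^2/5 + 46.5^2/4) - 3*18
     = 0.039216 * 1485.11 - 54
     = 4.239706.
Step 4: Ties present; correction factor C = 1 - 24/(17^3 - 17) = 0.995098. Corrected H = 4.239706 / 0.995098 = 4.260591.
Step 5: Under H0, H ~ chi^2(3); p-value = 0.234665.
Step 6: alpha = 0.1. fail to reject H0.

H = 4.2606, df = 3, p = 0.234665, fail to reject H0.


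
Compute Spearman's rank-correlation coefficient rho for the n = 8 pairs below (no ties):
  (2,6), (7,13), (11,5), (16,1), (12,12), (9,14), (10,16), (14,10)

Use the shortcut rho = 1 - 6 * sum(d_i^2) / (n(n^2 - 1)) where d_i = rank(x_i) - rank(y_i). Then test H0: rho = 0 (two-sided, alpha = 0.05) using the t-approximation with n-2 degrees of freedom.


Step 1: Rank x and y separately (midranks; no ties here).
rank(x): 2->1, 7->2, 11->5, 16->8, 12->6, 9->3, 10->4, 14->7
rank(y): 6->3, 13->6, 5->2, 1->1, 12->5, 14->7, 16->8, 10->4
Step 2: d_i = R_x(i) - R_y(i); compute d_i^2.
  (1-3)^2=4, (2-6)^2=16, (5-2)^2=9, (8-1)^2=49, (6-5)^2=1, (3-7)^2=16, (4-8)^2=16, (7-4)^2=9
sum(d^2) = 120.
Step 3: rho = 1 - 6*120 / (8*(8^2 - 1)) = 1 - 720/504 = -0.428571.
Step 4: Under H0, t = rho * sqrt((n-2)/(1-rho^2)) = -1.1619 ~ t(6).
Step 5: Two-sided p-value from the t-distribution with 6 df = 0.289403.
Step 6: alpha = 0.05. fail to reject H0.

rho = -0.4286, p = 0.289403, fail to reject H0 at alpha = 0.05.


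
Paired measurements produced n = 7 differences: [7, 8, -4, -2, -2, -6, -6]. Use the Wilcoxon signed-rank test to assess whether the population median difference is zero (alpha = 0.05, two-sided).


Step 1: Drop any zero differences (none here) and take |d_i|.
|d| = [7, 8, 4, 2, 2, 6, 6]
Step 2: Midrank |d_i| (ties get averaged ranks).
ranks: |7|->6, |8|->7, |4|->3, |2|->1.5, |2|->1.5, |6|->4.5, |6|->4.5
Step 3: Attach original signs; sum ranks with positive sign and with negative sign.
W+ = 6 + 7 = 13
W- = 3 + 1.5 + 1.5 + 4.5 + 4.5 = 15
(Check: W+ + W- = 28 should equal n(n+1)/2 = 28.)
Step 4: Test statistic W = min(W+, W-) = 13.
Step 5: Ties in |d|, so use the tie-corrected normal approximation.
        E[W] = n(n+1)/4 = 7*8/4 = 14.
        Tie groups: |d|=2 (t=2), |d|=6 (t=2); sum(t^3 - t) = 12.
        Var[W] = n(n+1)(2n+1)/24 - sum(t^3-t)/48 = 840/24 - 12/48 = 34.75.
        z = (W - E[W]) / sqrt(Var[W]) = (13 - 14) / 5.8949 = -0.1696.
        Two-sided p = 2*Phi(z) = 0.865295.
Step 6: alpha = 0.05. fail to reject H0.

W+ = 13, W- = 15, W = min = 13, p = 0.865295, fail to reject H0.


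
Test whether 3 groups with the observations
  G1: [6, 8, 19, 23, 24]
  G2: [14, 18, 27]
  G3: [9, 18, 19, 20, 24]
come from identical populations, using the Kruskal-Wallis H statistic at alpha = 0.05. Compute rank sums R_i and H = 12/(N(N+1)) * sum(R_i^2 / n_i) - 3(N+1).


Step 1: Combine all N = 13 observations and assign midranks.
sorted (value, group, rank): (6,G1,1), (8,G1,2), (9,G3,3), (14,G2,4), (18,G2,5.5), (18,G3,5.5), (19,G1,7.5), (19,G3,7.5), (20,G3,9), (23,G1,10), (24,G1,11.5), (24,G3,11.5), (27,G2,13)
Step 2: Sum ranks within each group.
R_1 = 32 (n_1 = 5)
R_2 = 22.5 (n_2 = 3)
R_3 = 36.5 (n_3 = 5)
Step 3: H = 12/(N(N+1)) * sum(R_i^2/n_i) - 3(N+1)
     = 12/(13*14) * (32^2/5 + 22.5^2/3 + 36.5^2/5) - 3*14
     = 0.065934 * 640 - 42
     = 0.197802.
Step 4: Ties present; correction factor C = 1 - 18/(13^3 - 13) = 0.991758. Corrected H = 0.197802 / 0.991758 = 0.199446.
Step 5: Under H0, H ~ chi^2(2); p-value = 0.905088.
Step 6: alpha = 0.05. fail to reject H0.

H = 0.1994, df = 2, p = 0.905088, fail to reject H0.


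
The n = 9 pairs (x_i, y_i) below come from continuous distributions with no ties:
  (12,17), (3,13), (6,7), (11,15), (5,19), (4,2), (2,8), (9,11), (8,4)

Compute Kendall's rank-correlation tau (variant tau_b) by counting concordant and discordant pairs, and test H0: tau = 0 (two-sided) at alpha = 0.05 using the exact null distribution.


Step 1: Enumerate the 36 unordered pairs (i,j) with i<j and classify each by sign(x_j-x_i) * sign(y_j-y_i).
  (1,2):dx=-9,dy=-4->C; (1,3):dx=-6,dy=-10->C; (1,4):dx=-1,dy=-2->C; (1,5):dx=-7,dy=+2->D
  (1,6):dx=-8,dy=-15->C; (1,7):dx=-10,dy=-9->C; (1,8):dx=-3,dy=-6->C; (1,9):dx=-4,dy=-13->C
  (2,3):dx=+3,dy=-6->D; (2,4):dx=+8,dy=+2->C; (2,5):dx=+2,dy=+6->C; (2,6):dx=+1,dy=-11->D
  (2,7):dx=-1,dy=-5->C; (2,8):dx=+6,dy=-2->D; (2,9):dx=+5,dy=-9->D; (3,4):dx=+5,dy=+8->C
  (3,5):dx=-1,dy=+12->D; (3,6):dx=-2,dy=-5->C; (3,7):dx=-4,dy=+1->D; (3,8):dx=+3,dy=+4->C
  (3,9):dx=+2,dy=-3->D; (4,5):dx=-6,dy=+4->D; (4,6):dx=-7,dy=-13->C; (4,7):dx=-9,dy=-7->C
  (4,8):dx=-2,dy=-4->C; (4,9):dx=-3,dy=-11->C; (5,6):dx=-1,dy=-17->C; (5,7):dx=-3,dy=-11->C
  (5,8):dx=+4,dy=-8->D; (5,9):dx=+3,dy=-15->D; (6,7):dx=-2,dy=+6->D; (6,8):dx=+5,dy=+9->C
  (6,9):dx=+4,dy=+2->C; (7,8):dx=+7,dy=+3->C; (7,9):dx=+6,dy=-4->D; (8,9):dx=-1,dy=-7->C
Step 2: C = 23, D = 13, total pairs = 36.
Step 3: tau = (C - D)/(n(n-1)/2) = (23 - 13)/36 = 0.277778.
Step 4: Exact two-sided p-value (enumerate n! = 362880 permutations of y under H0): p = 0.358488.
Step 5: alpha = 0.05. fail to reject H0.

tau_b = 0.2778 (C=23, D=13), p = 0.358488, fail to reject H0.


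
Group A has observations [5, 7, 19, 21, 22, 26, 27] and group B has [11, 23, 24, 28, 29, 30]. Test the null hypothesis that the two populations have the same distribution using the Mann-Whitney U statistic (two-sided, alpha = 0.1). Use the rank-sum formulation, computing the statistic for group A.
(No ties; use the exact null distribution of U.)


Step 1: Combine and sort all 13 observations; assign midranks.
sorted (value, group): (5,X), (7,X), (11,Y), (19,X), (21,X), (22,X), (23,Y), (24,Y), (26,X), (27,X), (28,Y), (29,Y), (30,Y)
ranks: 5->1, 7->2, 11->3, 19->4, 21->5, 22->6, 23->7, 24->8, 26->9, 27->10, 28->11, 29->12, 30->13
Step 2: Rank sum for X: R1 = 1 + 2 + 4 + 5 + 6 + 9 + 10 = 37.
Step 3: U_X = R1 - n1(n1+1)/2 = 37 - 7*8/2 = 37 - 28 = 9.
       U_Y = n1*n2 - U_X = 42 - 9 = 33.
Step 4: No ties, so the exact null distribution of U (based on enumerating the C(13,7) = 1716 equally likely rank assignments) gives the two-sided p-value.
Step 5: p-value = 0.101399; compare to alpha = 0.1. fail to reject H0.

U_X = 9, p = 0.101399, fail to reject H0 at alpha = 0.1.


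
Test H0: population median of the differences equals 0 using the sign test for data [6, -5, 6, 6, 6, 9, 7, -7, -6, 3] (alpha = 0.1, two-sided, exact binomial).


Step 1: Discard zero differences. Original n = 10; n_eff = number of nonzero differences = 10.
Nonzero differences (with sign): +6, -5, +6, +6, +6, +9, +7, -7, -6, +3
Step 2: Count signs: positive = 7, negative = 3.
Step 3: Under H0: P(positive) = 0.5, so the number of positives S ~ Bin(10, 0.5).
Step 4: Two-sided exact p-value = sum of Bin(10,0.5) probabilities at or below the observed probability = 0.343750.
Step 5: alpha = 0.1. fail to reject H0.

n_eff = 10, pos = 7, neg = 3, p = 0.343750, fail to reject H0.


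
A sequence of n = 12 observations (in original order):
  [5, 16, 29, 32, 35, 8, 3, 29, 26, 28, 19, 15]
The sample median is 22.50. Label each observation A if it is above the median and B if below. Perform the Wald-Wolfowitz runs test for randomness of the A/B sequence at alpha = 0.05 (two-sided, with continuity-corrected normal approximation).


Step 1: Compute median = 22.50; label A = above, B = below.
Labels in order: BBAAABBAAABB  (n_A = 6, n_B = 6)
Step 2: Count runs R = 5.
Step 3: Under H0 (random ordering), E[R] = 2*n_A*n_B/(n_A+n_B) + 1 = 2*6*6/12 + 1 = 7.0000.
        Var[R] = 2*n_A*n_B*(2*n_A*n_B - n_A - n_B) / ((n_A+n_B)^2 * (n_A+n_B-1)) = 4320/1584 = 2.7273.
        SD[R] = 1.6514.
Step 4: Continuity-corrected z = (R + 0.5 - E[R]) / SD[R] = (5 + 0.5 - 7.0000) / 1.6514 = -0.9083.
Step 5: Two-sided p-value via normal approximation = 2*(1 - Phi(|z|)) = 0.363722.
Step 6: alpha = 0.05. fail to reject H0.

R = 5, z = -0.9083, p = 0.363722, fail to reject H0.


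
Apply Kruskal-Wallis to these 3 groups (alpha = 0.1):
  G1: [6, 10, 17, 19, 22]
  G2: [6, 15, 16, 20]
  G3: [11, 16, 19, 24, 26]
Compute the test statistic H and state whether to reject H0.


Step 1: Combine all N = 14 observations and assign midranks.
sorted (value, group, rank): (6,G1,1.5), (6,G2,1.5), (10,G1,3), (11,G3,4), (15,G2,5), (16,G2,6.5), (16,G3,6.5), (17,G1,8), (19,G1,9.5), (19,G3,9.5), (20,G2,11), (22,G1,12), (24,G3,13), (26,G3,14)
Step 2: Sum ranks within each group.
R_1 = 34 (n_1 = 5)
R_2 = 24 (n_2 = 4)
R_3 = 47 (n_3 = 5)
Step 3: H = 12/(N(N+1)) * sum(R_i^2/n_i) - 3(N+1)
     = 12/(14*15) * (34^2/5 + 24^2/4 + 47^2/5) - 3*15
     = 0.057143 * 817 - 45
     = 1.685714.
Step 4: Ties present; correction factor C = 1 - 18/(14^3 - 14) = 0.993407. Corrected H = 1.685714 / 0.993407 = 1.696903.
Step 5: Under H0, H ~ chi^2(2); p-value = 0.428077.
Step 6: alpha = 0.1. fail to reject H0.

H = 1.6969, df = 2, p = 0.428077, fail to reject H0.


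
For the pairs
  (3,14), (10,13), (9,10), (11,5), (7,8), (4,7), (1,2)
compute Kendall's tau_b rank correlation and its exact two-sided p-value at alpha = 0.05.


Step 1: Enumerate the 21 unordered pairs (i,j) with i<j and classify each by sign(x_j-x_i) * sign(y_j-y_i).
  (1,2):dx=+7,dy=-1->D; (1,3):dx=+6,dy=-4->D; (1,4):dx=+8,dy=-9->D; (1,5):dx=+4,dy=-6->D
  (1,6):dx=+1,dy=-7->D; (1,7):dx=-2,dy=-12->C; (2,3):dx=-1,dy=-3->C; (2,4):dx=+1,dy=-8->D
  (2,5):dx=-3,dy=-5->C; (2,6):dx=-6,dy=-6->C; (2,7):dx=-9,dy=-11->C; (3,4):dx=+2,dy=-5->D
  (3,5):dx=-2,dy=-2->C; (3,6):dx=-5,dy=-3->C; (3,7):dx=-8,dy=-8->C; (4,5):dx=-4,dy=+3->D
  (4,6):dx=-7,dy=+2->D; (4,7):dx=-10,dy=-3->C; (5,6):dx=-3,dy=-1->C; (5,7):dx=-6,dy=-6->C
  (6,7):dx=-3,dy=-5->C
Step 2: C = 12, D = 9, total pairs = 21.
Step 3: tau = (C - D)/(n(n-1)/2) = (12 - 9)/21 = 0.142857.
Step 4: Exact two-sided p-value (enumerate n! = 5040 permutations of y under H0): p = 0.772619.
Step 5: alpha = 0.05. fail to reject H0.

tau_b = 0.1429 (C=12, D=9), p = 0.772619, fail to reject H0.


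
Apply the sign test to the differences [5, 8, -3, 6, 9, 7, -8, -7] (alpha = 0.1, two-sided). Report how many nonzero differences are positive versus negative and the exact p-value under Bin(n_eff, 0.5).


Step 1: Discard zero differences. Original n = 8; n_eff = number of nonzero differences = 8.
Nonzero differences (with sign): +5, +8, -3, +6, +9, +7, -8, -7
Step 2: Count signs: positive = 5, negative = 3.
Step 3: Under H0: P(positive) = 0.5, so the number of positives S ~ Bin(8, 0.5).
Step 4: Two-sided exact p-value = sum of Bin(8,0.5) probabilities at or below the observed probability = 0.726562.
Step 5: alpha = 0.1. fail to reject H0.

n_eff = 8, pos = 5, neg = 3, p = 0.726562, fail to reject H0.


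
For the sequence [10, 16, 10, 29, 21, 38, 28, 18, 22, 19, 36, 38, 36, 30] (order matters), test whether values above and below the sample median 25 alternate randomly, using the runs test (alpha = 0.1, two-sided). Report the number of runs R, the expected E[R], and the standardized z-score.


Step 1: Compute median = 25; label A = above, B = below.
Labels in order: BBBABAABBBAAAA  (n_A = 7, n_B = 7)
Step 2: Count runs R = 6.
Step 3: Under H0 (random ordering), E[R] = 2*n_A*n_B/(n_A+n_B) + 1 = 2*7*7/14 + 1 = 8.0000.
        Var[R] = 2*n_A*n_B*(2*n_A*n_B - n_A - n_B) / ((n_A+n_B)^2 * (n_A+n_B-1)) = 8232/2548 = 3.2308.
        SD[R] = 1.7974.
Step 4: Continuity-corrected z = (R + 0.5 - E[R]) / SD[R] = (6 + 0.5 - 8.0000) / 1.7974 = -0.8345.
Step 5: Two-sided p-value via normal approximation = 2*(1 - Phi(|z|)) = 0.403986.
Step 6: alpha = 0.1. fail to reject H0.

R = 6, z = -0.8345, p = 0.403986, fail to reject H0.
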